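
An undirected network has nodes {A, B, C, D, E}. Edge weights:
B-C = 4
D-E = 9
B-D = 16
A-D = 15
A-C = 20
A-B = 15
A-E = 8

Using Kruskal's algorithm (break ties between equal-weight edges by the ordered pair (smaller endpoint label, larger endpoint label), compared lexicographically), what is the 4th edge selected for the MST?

A-B

Kruskal's algorithm — process edges by increasing weight (ties by edge label):
B-C (4): add. Components now {A} {B,C} {D} {E}
A-E (8): add. Components now {A,E} {B,C} {D}
D-E (9): add. Components now {A,D,E} {B,C}
A-B (15): add. Components now {A,B,C,D,E}
The 4th edge added is A-B.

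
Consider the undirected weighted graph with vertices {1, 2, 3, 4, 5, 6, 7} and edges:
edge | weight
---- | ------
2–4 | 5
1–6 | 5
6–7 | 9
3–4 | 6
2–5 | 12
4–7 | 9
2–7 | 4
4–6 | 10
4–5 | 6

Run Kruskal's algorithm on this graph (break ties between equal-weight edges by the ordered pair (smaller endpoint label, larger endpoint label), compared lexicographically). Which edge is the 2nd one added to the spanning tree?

Kruskal: consider edges lightest-first.
2–7 (4): add. Components now {1} {2,7} {3} {4} {5} {6}
1–6 (5): add. Components now {1,6} {2,7} {3} {4} {5}
2–4 (5): add. Components now {1,6} {2,4,7} {3} {5}
3–4 (6): add. Components now {1,6} {2,3,4,7} {5}
4–5 (6): add. Components now {1,6} {2,3,4,5,7}
4–7 (9): skip — 4 and 7 already connected.
6–7 (9): add. Components now {1,2,3,4,5,6,7}
The 2nd edge added is 1–6.

1-6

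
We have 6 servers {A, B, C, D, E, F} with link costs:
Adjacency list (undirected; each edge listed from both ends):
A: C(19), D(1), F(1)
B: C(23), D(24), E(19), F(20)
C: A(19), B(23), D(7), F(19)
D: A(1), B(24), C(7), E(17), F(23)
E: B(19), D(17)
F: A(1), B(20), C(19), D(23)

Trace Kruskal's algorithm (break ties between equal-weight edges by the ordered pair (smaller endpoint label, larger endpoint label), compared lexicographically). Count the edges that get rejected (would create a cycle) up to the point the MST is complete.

Kruskal's algorithm — process edges by increasing weight (ties by edge label):
A-D (1): add. Components now {A,D} {B} {C} {E} {F}
A-F (1): add. Components now {A,D,F} {B} {C} {E}
C-D (7): add. Components now {A,C,D,F} {B} {E}
D-E (17): add. Components now {A,C,D,E,F} {B}
A-C (19): skip — A and C already connected.
B-E (19): add. Components now {A,B,C,D,E,F}
Edges rejected before the tree was complete: 1.

1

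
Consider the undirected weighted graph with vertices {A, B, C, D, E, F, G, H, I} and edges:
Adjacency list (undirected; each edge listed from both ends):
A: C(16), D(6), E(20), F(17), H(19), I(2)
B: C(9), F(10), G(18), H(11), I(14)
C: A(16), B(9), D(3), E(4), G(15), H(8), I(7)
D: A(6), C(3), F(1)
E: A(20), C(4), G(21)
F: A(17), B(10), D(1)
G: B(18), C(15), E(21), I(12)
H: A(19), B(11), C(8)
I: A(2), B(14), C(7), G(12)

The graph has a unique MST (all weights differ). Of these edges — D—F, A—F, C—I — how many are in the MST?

1

Kruskal's algorithm — process edges by increasing weight (ties by edge label):
D—F (1): add — endpoints in different components.
A—I (2): add — endpoints in different components.
C—D (3): add — endpoints in different components.
C—E (4): add — endpoints in different components.
A—D (6): add — endpoints in different components.
C—I (7): skip — C and I already connected.
C—H (8): add — endpoints in different components.
B—C (9): add — endpoints in different components.
B—F (10): skip — B and F already connected.
B—H (11): skip — B and H already connected.
G—I (12): add — endpoints in different components.
MST edge set: {D—F, A—I, C—D, C—E, A—D, C—H, B—C, G—I}.
Of the listed edges, {D—F} are in the MST → 1.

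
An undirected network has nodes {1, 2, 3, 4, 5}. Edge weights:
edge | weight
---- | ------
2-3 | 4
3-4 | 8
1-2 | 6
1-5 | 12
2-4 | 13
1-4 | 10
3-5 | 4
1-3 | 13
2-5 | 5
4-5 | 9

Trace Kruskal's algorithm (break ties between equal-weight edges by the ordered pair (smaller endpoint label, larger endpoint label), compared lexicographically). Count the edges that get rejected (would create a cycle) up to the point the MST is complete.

1

Kruskal: consider edges lightest-first.
2-3 (4): add. Components now {1} {2,3} {4} {5}
3-5 (4): add. Components now {1} {2,3,5} {4}
2-5 (5): skip — 2 and 5 already connected.
1-2 (6): add. Components now {1,2,3,5} {4}
3-4 (8): add. Components now {1,2,3,4,5}
Edges rejected before the tree was complete: 1.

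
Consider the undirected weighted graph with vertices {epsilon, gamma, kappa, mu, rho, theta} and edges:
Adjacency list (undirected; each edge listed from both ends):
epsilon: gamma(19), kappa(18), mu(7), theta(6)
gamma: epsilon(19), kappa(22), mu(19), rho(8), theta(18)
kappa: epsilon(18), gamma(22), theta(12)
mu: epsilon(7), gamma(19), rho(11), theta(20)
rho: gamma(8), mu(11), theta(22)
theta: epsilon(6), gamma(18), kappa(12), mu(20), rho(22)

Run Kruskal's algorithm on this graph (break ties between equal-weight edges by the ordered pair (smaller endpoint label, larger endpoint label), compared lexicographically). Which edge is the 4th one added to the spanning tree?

mu-rho

Sort edges by weight, then run Kruskal:
epsilon–theta (6): add. Components now {mu} {rho} {kappa} {gamma} {epsilon,theta}
epsilon–mu (7): add. Components now {epsilon,mu,theta} {rho} {kappa} {gamma}
gamma–rho (8): add. Components now {epsilon,mu,theta} {gamma,rho} {kappa}
mu–rho (11): add. Components now {epsilon,gamma,mu,rho,theta} {kappa}
kappa–theta (12): add. Components now {epsilon,gamma,kappa,mu,rho,theta}
The 4th edge added is mu–rho.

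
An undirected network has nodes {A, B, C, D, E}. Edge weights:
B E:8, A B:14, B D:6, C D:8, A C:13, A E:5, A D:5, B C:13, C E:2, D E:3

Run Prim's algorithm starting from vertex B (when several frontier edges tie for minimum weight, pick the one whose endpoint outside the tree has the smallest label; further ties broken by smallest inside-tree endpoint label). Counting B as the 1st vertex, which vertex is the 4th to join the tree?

C

Prim, starting at B.
Step 1: frontier [B D 6, B E 8, B C 13, A B 14] → take B D (6); add D.
Step 2: frontier [B E 8, B C 13, A B 14, D E 3, A D 5, C D 8] → take D E (3); add E.
Step 3: frontier [B C 13, A B 14, A D 5, C D 8, C E 2, A E 5] → take C E (2); add C.
Step 4: frontier [A B 14, A C 13, A D 5, A E 5] → take A D (5); add A.
Vertex order: B, D, E, C, A. The 4th vertex is C.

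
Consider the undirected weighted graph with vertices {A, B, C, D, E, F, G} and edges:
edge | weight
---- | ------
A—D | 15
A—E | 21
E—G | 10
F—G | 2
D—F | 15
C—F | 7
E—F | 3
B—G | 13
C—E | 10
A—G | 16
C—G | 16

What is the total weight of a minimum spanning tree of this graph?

Prim's algorithm from E:
Step 1: frontier [E—F 3, C—E 10, E—G 10, A—E 21] → take E—F (3); add F.
Step 2: frontier [C—E 10, E—G 10, A—E 21, F—G 2, C—F 7, D—F 15] → take F—G (2); add G.
Step 3: frontier [C—E 10, A—E 21, C—F 7, D—F 15, B—G 13, A—G 16, C—G 16] → take C—F (7); add C.
Step 4: frontier [A—E 21, D—F 15, B—G 13, A—G 16] → take B—G (13); add B.
Step 5: frontier [A—E 21, D—F 15, A—G 16] → take D—F (15); add D.
Step 6: frontier [A—D 15, A—E 21, A—G 16] → take A—D (15); add A.
MST edges: E—F, F—G, C—F, B—G, D—F, A—D; total weight 3+2+7+13+15+15 = 55.

55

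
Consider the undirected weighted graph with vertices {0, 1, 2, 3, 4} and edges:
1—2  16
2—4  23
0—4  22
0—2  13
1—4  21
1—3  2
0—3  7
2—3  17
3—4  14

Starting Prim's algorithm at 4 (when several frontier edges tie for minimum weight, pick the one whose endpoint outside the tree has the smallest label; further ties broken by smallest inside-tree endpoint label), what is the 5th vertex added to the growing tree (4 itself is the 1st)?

2

Prim, starting at 4.
Step 1: frontier [3—4 14, 1—4 21, 0—4 22, 2—4 23] → take 3—4 (14); add 3.
Step 2: frontier [1—3 2, 0—3 7, 2—3 17, 1—4 21, 0—4 22, 2—4 23] → take 1—3 (2); add 1.
Step 3: frontier [1—2 16, 0—3 7, 2—3 17, 0—4 22, 2—4 23] → take 0—3 (7); add 0.
Step 4: frontier [0—2 13, 1—2 16, 2—3 17, 2—4 23] → take 0—2 (13); add 2.
Vertex order: 4, 3, 1, 0, 2. The 5th vertex is 2.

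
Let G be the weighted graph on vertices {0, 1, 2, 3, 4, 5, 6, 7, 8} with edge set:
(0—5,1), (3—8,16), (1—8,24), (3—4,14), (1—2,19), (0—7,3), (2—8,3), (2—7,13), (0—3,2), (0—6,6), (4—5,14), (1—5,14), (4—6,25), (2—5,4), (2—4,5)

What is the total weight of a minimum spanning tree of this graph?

Prim, starting at 2.
Step 1: cheapest edge leaving the tree is 2—8 (3); add 8.
Step 2: cheapest edge leaving the tree is 2—5 (4); add 5.
Step 3: cheapest edge leaving the tree is 0—5 (1); add 0.
Step 4: cheapest edge leaving the tree is 0—3 (2); add 3.
Step 5: cheapest edge leaving the tree is 0—7 (3); add 7.
Step 6: cheapest edge leaving the tree is 2—4 (5); add 4.
Step 7: cheapest edge leaving the tree is 0—6 (6); add 6.
Step 8: cheapest edge leaving the tree is 1—5 (14); add 1.
MST edges: 2—8, 2—5, 0—5, 0—3, 0—7, 2—4, 0—6, 1—5; total weight 3+4+1+2+3+5+6+14 = 38.

38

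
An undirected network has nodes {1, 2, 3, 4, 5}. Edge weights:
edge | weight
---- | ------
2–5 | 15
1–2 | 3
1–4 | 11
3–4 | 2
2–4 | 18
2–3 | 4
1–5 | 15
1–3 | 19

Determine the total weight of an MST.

24

Prim's algorithm from 4:
Step 1: frontier [3–4 2, 1–4 11, 2–4 18] → take 3–4 (2); add 3.
Step 2: frontier [2–3 4, 1–3 19, 1–4 11, 2–4 18] → take 2–3 (4); add 2.
Step 3: frontier [1–2 3, 2–5 15, 1–3 19, 1–4 11] → take 1–2 (3); add 1.
Step 4: frontier [1–5 15, 2–5 15] → take 1–5 (15); add 5.
MST edges: 3–4, 2–3, 1–2, 1–5; total weight 2+4+3+15 = 24.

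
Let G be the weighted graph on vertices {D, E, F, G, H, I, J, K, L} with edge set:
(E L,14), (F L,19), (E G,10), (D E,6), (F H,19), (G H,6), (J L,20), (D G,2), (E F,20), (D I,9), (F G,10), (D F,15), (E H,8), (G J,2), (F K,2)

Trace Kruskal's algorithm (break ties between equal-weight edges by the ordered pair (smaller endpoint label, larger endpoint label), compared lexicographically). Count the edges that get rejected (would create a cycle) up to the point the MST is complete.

Kruskal's algorithm — process edges by increasing weight (ties by edge label):
D G (2): add — endpoints in different components.
F K (2): add — endpoints in different components.
G J (2): add — endpoints in different components.
D E (6): add — endpoints in different components.
G H (6): add — endpoints in different components.
E H (8): skip — E and H already connected.
D I (9): add — endpoints in different components.
E G (10): skip — E and G already connected.
F G (10): add — endpoints in different components.
E L (14): add — endpoints in different components.
Edges rejected before the tree was complete: 2.

2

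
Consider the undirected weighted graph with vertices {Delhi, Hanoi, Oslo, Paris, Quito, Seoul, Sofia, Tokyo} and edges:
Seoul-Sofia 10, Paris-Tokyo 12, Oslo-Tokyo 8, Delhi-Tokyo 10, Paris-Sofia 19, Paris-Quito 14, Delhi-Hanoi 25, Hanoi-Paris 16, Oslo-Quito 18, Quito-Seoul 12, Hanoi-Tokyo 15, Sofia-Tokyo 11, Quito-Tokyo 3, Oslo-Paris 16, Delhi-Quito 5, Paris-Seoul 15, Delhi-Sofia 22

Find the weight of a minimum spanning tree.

Prim, starting at Quito.
Step 1: cheapest edge leaving the tree is Quito-Tokyo (3); add Tokyo.
Step 2: cheapest edge leaving the tree is Delhi-Quito (5); add Delhi.
Step 3: cheapest edge leaving the tree is Oslo-Tokyo (8); add Oslo.
Step 4: cheapest edge leaving the tree is Sofia-Tokyo (11); add Sofia.
Step 5: cheapest edge leaving the tree is Seoul-Sofia (10); add Seoul.
Step 6: cheapest edge leaving the tree is Paris-Tokyo (12); add Paris.
Step 7: cheapest edge leaving the tree is Hanoi-Tokyo (15); add Hanoi.
MST edges: Quito-Tokyo, Delhi-Quito, Oslo-Tokyo, Sofia-Tokyo, Seoul-Sofia, Paris-Tokyo, Hanoi-Tokyo; total weight 3+5+8+11+10+12+15 = 64.

64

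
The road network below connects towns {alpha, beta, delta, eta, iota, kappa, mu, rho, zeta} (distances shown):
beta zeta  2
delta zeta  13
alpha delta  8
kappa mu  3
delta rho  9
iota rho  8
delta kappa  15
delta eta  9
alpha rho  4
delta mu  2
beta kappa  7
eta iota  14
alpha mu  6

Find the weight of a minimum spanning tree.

41

Prim's algorithm from kappa:
Step 1: frontier [kappa mu 3, beta kappa 7, delta kappa 15] → take kappa mu (3); add mu.
Step 2: frontier [beta kappa 7, delta kappa 15, delta mu 2, alpha mu 6] → take delta mu (2); add delta.
Step 3: frontier [alpha delta 8, delta eta 9, delta rho 9, delta zeta 13, beta kappa 7, alpha mu 6] → take alpha mu (6); add alpha.
Step 4: frontier [alpha rho 4, delta eta 9, delta rho 9, delta zeta 13, beta kappa 7] → take alpha rho (4); add rho.
Step 5: frontier [delta eta 9, delta zeta 13, beta kappa 7, iota rho 8] → take beta kappa (7); add beta.
Step 6: frontier [beta zeta 2, delta eta 9, delta zeta 13, iota rho 8] → take beta zeta (2); add zeta.
Step 7: frontier [delta eta 9, iota rho 8] → take iota rho (8); add iota.
Step 8: frontier [delta eta 9, eta iota 14] → take delta eta (9); add eta.
MST edges: kappa mu, delta mu, alpha mu, alpha rho, beta kappa, beta zeta, iota rho, delta eta; total weight 3+2+6+4+7+2+8+9 = 41.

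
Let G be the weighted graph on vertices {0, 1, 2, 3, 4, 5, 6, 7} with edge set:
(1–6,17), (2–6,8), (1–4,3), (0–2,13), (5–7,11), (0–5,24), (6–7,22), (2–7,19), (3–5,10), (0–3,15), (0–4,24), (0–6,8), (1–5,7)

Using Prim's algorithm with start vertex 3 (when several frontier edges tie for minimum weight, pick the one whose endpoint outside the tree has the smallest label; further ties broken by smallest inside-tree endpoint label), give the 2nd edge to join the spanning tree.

1-5

Prim, starting at 3.
Step 1: cheapest edge leaving the tree is 3–5 (10); add 5.
Step 2: cheapest edge leaving the tree is 1–5 (7); add 1.
Step 3: cheapest edge leaving the tree is 1–4 (3); add 4.
Step 4: cheapest edge leaving the tree is 5–7 (11); add 7.
Step 5: cheapest edge leaving the tree is 0–3 (15); add 0.
Step 6: cheapest edge leaving the tree is 0–6 (8); add 6.
Step 7: cheapest edge leaving the tree is 2–6 (8); add 2.
The 2nd edge added is 1–5.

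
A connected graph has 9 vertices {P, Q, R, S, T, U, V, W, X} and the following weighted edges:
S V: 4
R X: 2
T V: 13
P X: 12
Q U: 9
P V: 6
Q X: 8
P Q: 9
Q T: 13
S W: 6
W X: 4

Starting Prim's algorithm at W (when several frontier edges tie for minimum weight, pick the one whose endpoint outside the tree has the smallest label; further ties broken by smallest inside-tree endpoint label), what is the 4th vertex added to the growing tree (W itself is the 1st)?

Prim's algorithm from W:
Step 1: cheapest edge leaving the tree is W X (4); add X.
Step 2: cheapest edge leaving the tree is R X (2); add R.
Step 3: cheapest edge leaving the tree is S W (6); add S.
Step 4: cheapest edge leaving the tree is S V (4); add V.
Step 5: cheapest edge leaving the tree is P V (6); add P.
Step 6: cheapest edge leaving the tree is Q X (8); add Q.
Step 7: cheapest edge leaving the tree is Q U (9); add U.
Step 8: cheapest edge leaving the tree is Q T (13); add T.
Vertex order: W, X, R, S, V, P, Q, U, T. The 4th vertex is S.

S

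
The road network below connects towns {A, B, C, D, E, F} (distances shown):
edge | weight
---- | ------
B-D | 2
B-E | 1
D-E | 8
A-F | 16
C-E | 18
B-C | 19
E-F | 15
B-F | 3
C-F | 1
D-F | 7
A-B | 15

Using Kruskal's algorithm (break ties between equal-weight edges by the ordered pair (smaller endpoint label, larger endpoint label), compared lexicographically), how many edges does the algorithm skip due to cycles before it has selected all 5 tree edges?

Kruskal's algorithm — process edges by increasing weight (ties by edge label):
B-E (1): add — endpoints in different components.
C-F (1): add — endpoints in different components.
B-D (2): add — endpoints in different components.
B-F (3): add — endpoints in different components.
D-F (7): skip — D and F already connected.
D-E (8): skip — D and E already connected.
A-B (15): add — endpoints in different components.
Edges rejected before the tree was complete: 2.

2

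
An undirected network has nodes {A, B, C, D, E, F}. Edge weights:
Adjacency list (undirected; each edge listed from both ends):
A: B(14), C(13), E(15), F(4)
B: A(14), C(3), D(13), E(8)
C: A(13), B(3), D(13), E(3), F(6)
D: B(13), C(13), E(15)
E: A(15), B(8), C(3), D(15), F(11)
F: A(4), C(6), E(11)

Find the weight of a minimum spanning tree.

29

Grow the tree from A using Prim:
Step 1: frontier [A—F 4, A—C 13, A—B 14, A—E 15] → take A—F (4); add F.
Step 2: frontier [A—C 13, A—B 14, A—E 15, C—F 6, E—F 11] → take C—F (6); add C.
Step 3: frontier [A—B 14, A—E 15, B—C 3, C—E 3, C—D 13, E—F 11] → take B—C (3); add B.
Step 4: frontier [A—E 15, B—E 8, B—D 13, C—E 3, C—D 13, E—F 11] → take C—E (3); add E.
Step 5: frontier [B—D 13, C—D 13, D—E 15] → take B—D (13); add D.
MST edges: A—F, C—F, B—C, C—E, B—D; total weight 4+6+3+3+13 = 29.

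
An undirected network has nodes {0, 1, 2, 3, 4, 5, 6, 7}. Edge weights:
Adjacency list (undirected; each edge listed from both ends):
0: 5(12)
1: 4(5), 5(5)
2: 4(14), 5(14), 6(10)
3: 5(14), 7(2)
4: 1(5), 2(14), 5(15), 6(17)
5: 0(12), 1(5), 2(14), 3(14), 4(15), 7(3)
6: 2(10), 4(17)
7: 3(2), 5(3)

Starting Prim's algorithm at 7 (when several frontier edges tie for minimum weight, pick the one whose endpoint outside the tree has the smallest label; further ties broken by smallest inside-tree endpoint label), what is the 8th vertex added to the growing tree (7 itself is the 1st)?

6

Prim's algorithm from 7:
Step 1: frontier [3—7 2, 5—7 3] → take 3—7 (2); add 3.
Step 2: frontier [3—5 14, 5—7 3] → take 5—7 (3); add 5.
Step 3: frontier [1—5 5, 0—5 12, 2—5 14, 4—5 15] → take 1—5 (5); add 1.
Step 4: frontier [1—4 5, 0—5 12, 2—5 14, 4—5 15] → take 1—4 (5); add 4.
Step 5: frontier [2—4 14, 4—6 17, 0—5 12, 2—5 14] → take 0—5 (12); add 0.
Step 6: frontier [2—4 14, 4—6 17, 2—5 14] → take 2—4 (14); add 2.
Step 7: frontier [2—6 10, 4—6 17] → take 2—6 (10); add 6.
Vertex order: 7, 3, 5, 1, 4, 0, 2, 6. The 8th vertex is 6.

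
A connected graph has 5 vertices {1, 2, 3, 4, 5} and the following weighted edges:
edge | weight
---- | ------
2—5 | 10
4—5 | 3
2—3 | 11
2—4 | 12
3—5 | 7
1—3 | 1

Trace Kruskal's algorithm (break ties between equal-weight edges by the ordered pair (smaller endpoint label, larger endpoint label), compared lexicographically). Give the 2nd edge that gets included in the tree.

4-5

Sort edges by weight, then run Kruskal:
1—3 (1): add. Components now {1,3} {2} {4} {5}
4—5 (3): add. Components now {1,3} {2} {4,5}
3—5 (7): add. Components now {1,3,4,5} {2}
2—5 (10): add. Components now {1,2,3,4,5}
The 2nd edge added is 4—5.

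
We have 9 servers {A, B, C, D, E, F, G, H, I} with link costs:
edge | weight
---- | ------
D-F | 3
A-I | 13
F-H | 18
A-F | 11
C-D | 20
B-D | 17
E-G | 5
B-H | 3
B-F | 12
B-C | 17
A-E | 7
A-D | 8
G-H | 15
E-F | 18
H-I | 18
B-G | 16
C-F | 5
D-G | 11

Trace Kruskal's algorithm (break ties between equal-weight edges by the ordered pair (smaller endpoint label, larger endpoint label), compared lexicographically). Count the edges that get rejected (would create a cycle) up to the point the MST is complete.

2

Sort edges by weight, then run Kruskal:
B-H (3): add — endpoints in different components.
D-F (3): add — endpoints in different components.
C-F (5): add — endpoints in different components.
E-G (5): add — endpoints in different components.
A-E (7): add — endpoints in different components.
A-D (8): add — endpoints in different components.
A-F (11): skip — A and F already connected.
D-G (11): skip — D and G already connected.
B-F (12): add — endpoints in different components.
A-I (13): add — endpoints in different components.
Edges rejected before the tree was complete: 2.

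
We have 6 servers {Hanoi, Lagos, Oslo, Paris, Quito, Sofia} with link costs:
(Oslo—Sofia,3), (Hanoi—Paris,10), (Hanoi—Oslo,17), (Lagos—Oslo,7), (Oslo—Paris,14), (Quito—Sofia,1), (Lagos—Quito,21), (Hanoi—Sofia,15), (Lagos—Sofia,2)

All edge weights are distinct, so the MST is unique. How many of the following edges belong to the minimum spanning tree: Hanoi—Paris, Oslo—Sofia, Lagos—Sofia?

Kruskal: consider edges lightest-first.
Quito—Sofia (1): add. Components now {Oslo} {Lagos} {Hanoi} {Paris} {Quito,Sofia}
Lagos—Sofia (2): add. Components now {Oslo} {Lagos,Quito,Sofia} {Hanoi} {Paris}
Oslo—Sofia (3): add. Components now {Lagos,Oslo,Quito,Sofia} {Hanoi} {Paris}
Lagos—Oslo (7): skip — Oslo and Lagos already connected.
Hanoi—Paris (10): add. Components now {Lagos,Oslo,Quito,Sofia} {Hanoi,Paris}
Oslo—Paris (14): add. Components now {Hanoi,Lagos,Oslo,Paris,Quito,Sofia}
MST edge set: {Quito—Sofia, Lagos—Sofia, Oslo—Sofia, Hanoi—Paris, Oslo—Paris}.
Of the listed edges, {Hanoi—Paris, Oslo—Sofia, Lagos—Sofia} are in the MST → 3.

3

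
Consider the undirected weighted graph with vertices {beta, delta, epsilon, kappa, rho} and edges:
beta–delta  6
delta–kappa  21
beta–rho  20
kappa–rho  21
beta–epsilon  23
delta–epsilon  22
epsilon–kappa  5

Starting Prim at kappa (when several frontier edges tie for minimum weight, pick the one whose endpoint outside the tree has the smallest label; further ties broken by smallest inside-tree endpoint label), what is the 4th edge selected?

beta-rho

Grow the tree from kappa using Prim:
Step 1: cheapest edge leaving the tree is epsilon–kappa (5); add epsilon.
Step 2: cheapest edge leaving the tree is delta–kappa (21); add delta.
Step 3: cheapest edge leaving the tree is beta–delta (6); add beta.
Step 4: cheapest edge leaving the tree is beta–rho (20); add rho.
The 4th edge added is beta–rho.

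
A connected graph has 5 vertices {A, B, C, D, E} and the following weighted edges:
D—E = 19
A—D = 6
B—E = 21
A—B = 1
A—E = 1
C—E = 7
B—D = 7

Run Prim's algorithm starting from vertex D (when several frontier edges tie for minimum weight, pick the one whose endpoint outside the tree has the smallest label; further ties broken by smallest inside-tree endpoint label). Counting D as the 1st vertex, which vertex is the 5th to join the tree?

Prim's algorithm from D:
Step 1: frontier [A—D 6, B—D 7, D—E 19] → take A—D (6); add A.
Step 2: frontier [A—B 1, A—E 1, B—D 7, D—E 19] → take A—B (1); add B.
Step 3: frontier [A—E 1, B—E 21, D—E 19] → take A—E (1); add E.
Step 4: frontier [C—E 7] → take C—E (7); add C.
Vertex order: D, A, B, E, C. The 5th vertex is C.

C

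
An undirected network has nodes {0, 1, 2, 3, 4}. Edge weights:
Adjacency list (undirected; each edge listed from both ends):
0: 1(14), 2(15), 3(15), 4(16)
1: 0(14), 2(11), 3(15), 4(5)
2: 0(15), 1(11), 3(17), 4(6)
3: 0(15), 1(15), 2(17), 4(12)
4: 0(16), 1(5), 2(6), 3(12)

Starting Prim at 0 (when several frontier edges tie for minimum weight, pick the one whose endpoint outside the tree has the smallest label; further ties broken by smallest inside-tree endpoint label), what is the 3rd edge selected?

Grow the tree from 0 using Prim:
Step 1: cheapest edge leaving the tree is 0–1 (14); add 1.
Step 2: cheapest edge leaving the tree is 1–4 (5); add 4.
Step 3: cheapest edge leaving the tree is 2–4 (6); add 2.
Step 4: cheapest edge leaving the tree is 3–4 (12); add 3.
The 3rd edge added is 2–4.

2-4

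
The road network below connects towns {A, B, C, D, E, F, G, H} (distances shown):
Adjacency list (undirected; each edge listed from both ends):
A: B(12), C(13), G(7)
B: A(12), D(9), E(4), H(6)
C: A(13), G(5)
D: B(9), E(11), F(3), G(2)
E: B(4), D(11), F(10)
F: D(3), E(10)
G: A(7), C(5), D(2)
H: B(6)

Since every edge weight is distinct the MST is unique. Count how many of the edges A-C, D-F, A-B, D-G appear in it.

Sort edges by weight, then run Kruskal:
D-G (2): add — endpoints in different components.
D-F (3): add — endpoints in different components.
B-E (4): add — endpoints in different components.
C-G (5): add — endpoints in different components.
B-H (6): add — endpoints in different components.
A-G (7): add — endpoints in different components.
B-D (9): add — endpoints in different components.
MST edge set: {D-G, D-F, B-E, C-G, B-H, A-G, B-D}.
Of the listed edges, {D-F, D-G} are in the MST → 2.

2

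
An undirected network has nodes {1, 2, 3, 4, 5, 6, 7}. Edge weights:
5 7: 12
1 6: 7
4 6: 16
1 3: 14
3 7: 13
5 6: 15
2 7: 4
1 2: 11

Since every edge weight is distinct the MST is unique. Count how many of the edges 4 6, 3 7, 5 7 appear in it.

3

Sort edges by weight, then run Kruskal:
2 7 (4): add. Components now {1} {2,7} {3} {4} {5} {6}
1 6 (7): add. Components now {1,6} {2,7} {3} {4} {5}
1 2 (11): add. Components now {1,2,6,7} {3} {4} {5}
5 7 (12): add. Components now {1,2,5,6,7} {3} {4}
3 7 (13): add. Components now {1,2,3,5,6,7} {4}
1 3 (14): skip — 1 and 3 already connected.
5 6 (15): skip — 5 and 6 already connected.
4 6 (16): add. Components now {1,2,3,4,5,6,7}
MST edge set: {2 7, 1 6, 1 2, 5 7, 3 7, 4 6}.
Of the listed edges, {4 6, 3 7, 5 7} are in the MST → 3.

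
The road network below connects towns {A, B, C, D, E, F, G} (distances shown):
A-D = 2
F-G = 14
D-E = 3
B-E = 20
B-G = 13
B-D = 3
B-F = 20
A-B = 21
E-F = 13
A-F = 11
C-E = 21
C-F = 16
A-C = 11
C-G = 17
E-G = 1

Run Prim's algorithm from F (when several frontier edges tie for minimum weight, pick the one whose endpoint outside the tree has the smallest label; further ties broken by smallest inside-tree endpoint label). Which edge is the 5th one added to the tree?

Prim, starting at F.
Step 1: cheapest edge leaving the tree is A-F (11); add A.
Step 2: cheapest edge leaving the tree is A-D (2); add D.
Step 3: cheapest edge leaving the tree is B-D (3); add B.
Step 4: cheapest edge leaving the tree is D-E (3); add E.
Step 5: cheapest edge leaving the tree is E-G (1); add G.
Step 6: cheapest edge leaving the tree is A-C (11); add C.
The 5th edge added is E-G.

E-G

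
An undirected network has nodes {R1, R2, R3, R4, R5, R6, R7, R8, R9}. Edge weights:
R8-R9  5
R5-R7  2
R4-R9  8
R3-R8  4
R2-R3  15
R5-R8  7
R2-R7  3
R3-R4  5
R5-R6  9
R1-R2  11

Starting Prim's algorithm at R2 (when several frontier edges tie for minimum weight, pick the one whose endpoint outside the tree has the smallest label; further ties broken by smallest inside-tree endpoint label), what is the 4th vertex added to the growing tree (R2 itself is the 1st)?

R8

Prim, starting at R2.
Step 1: frontier [R2-R7 3, R1-R2 11, R2-R3 15] → take R2-R7 (3); add R7.
Step 2: frontier [R1-R2 11, R2-R3 15, R5-R7 2] → take R5-R7 (2); add R5.
Step 3: frontier [R1-R2 11, R2-R3 15, R5-R8 7, R5-R6 9] → take R5-R8 (7); add R8.
Step 4: frontier [R1-R2 11, R2-R3 15, R5-R6 9, R3-R8 4, R8-R9 5] → take R3-R8 (4); add R3.
Step 5: frontier [R1-R2 11, R3-R4 5, R5-R6 9, R8-R9 5] → take R3-R4 (5); add R4.
Step 6: frontier [R1-R2 11, R4-R9 8, R5-R6 9, R8-R9 5] → take R8-R9 (5); add R9.
Step 7: frontier [R1-R2 11, R5-R6 9] → take R5-R6 (9); add R6.
Step 8: frontier [R1-R2 11] → take R1-R2 (11); add R1.
Vertex order: R2, R7, R5, R8, R3, R4, R9, R6, R1. The 4th vertex is R8.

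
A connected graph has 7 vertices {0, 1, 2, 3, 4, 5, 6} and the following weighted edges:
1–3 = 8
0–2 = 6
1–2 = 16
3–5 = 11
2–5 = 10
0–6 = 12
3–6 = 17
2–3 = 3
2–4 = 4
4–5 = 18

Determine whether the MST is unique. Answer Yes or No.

Yes

Kruskal: consider edges lightest-first.
2–3 (3): add — endpoints in different components.
2–4 (4): add — endpoints in different components.
0–2 (6): add — endpoints in different components.
1–3 (8): add — endpoints in different components.
2–5 (10): add — endpoints in different components.
3–5 (11): skip — 3 and 5 already connected.
0–6 (12): add — endpoints in different components.
Every non-tree edge has weight strictly greater than the heaviest edge on the tree path between its endpoints, so the MST is unique.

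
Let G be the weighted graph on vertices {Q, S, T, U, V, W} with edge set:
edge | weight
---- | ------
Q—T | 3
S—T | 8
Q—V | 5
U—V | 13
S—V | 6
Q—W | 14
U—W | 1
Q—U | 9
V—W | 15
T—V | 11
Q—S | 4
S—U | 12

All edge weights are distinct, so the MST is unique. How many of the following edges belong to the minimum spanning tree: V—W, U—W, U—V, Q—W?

Kruskal's algorithm — process edges by increasing weight (ties by edge label):
U—W (1): add. Components now {U,W} {T} {V} {S} {Q}
Q—T (3): add. Components now {U,W} {Q,T} {V} {S}
Q—S (4): add. Components now {U,W} {Q,S,T} {V}
Q—V (5): add. Components now {U,W} {Q,S,T,V}
S—V (6): skip — V and S already connected.
S—T (8): skip — T and S already connected.
Q—U (9): add. Components now {Q,S,T,U,V,W}
MST edge set: {U—W, Q—T, Q—S, Q—V, Q—U}.
Of the listed edges, {U—W} are in the MST → 1.

1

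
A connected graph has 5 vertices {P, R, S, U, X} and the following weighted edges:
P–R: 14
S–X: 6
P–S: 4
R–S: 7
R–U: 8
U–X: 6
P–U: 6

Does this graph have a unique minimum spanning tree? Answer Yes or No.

No

Kruskal: consider edges lightest-first.
P–S (4): add — endpoints in different components.
P–U (6): add — endpoints in different components.
S–X (6): add — endpoints in different components.
U–X (6): skip — U and X already connected.
R–S (7): add — endpoints in different components.
Non-tree edge U–X has weight 6, equal to the heaviest edge on its tree cycle — swapping gives another MST of the same weight. Not unique.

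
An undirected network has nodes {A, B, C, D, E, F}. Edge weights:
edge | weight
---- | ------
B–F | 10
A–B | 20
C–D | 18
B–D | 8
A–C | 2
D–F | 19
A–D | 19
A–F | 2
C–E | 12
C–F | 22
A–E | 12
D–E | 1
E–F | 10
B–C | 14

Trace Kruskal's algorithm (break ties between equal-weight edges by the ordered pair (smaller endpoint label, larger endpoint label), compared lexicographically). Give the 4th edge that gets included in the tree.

Sort edges by weight, then run Kruskal:
D–E (1): add — endpoints in different components.
A–C (2): add — endpoints in different components.
A–F (2): add — endpoints in different components.
B–D (8): add — endpoints in different components.
B–F (10): add — endpoints in different components.
The 4th edge added is B–D.

B-D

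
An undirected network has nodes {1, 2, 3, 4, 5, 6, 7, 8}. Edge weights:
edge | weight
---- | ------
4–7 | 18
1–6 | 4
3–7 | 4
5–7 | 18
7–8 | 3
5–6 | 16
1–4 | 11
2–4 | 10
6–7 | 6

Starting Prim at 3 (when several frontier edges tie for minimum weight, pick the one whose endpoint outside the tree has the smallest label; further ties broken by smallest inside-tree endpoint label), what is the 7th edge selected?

5-6

Prim's algorithm from 3:
Step 1: cheapest edge leaving the tree is 3–7 (4); add 7.
Step 2: cheapest edge leaving the tree is 7–8 (3); add 8.
Step 3: cheapest edge leaving the tree is 6–7 (6); add 6.
Step 4: cheapest edge leaving the tree is 1–6 (4); add 1.
Step 5: cheapest edge leaving the tree is 1–4 (11); add 4.
Step 6: cheapest edge leaving the tree is 2–4 (10); add 2.
Step 7: cheapest edge leaving the tree is 5–6 (16); add 5.
The 7th edge added is 5–6.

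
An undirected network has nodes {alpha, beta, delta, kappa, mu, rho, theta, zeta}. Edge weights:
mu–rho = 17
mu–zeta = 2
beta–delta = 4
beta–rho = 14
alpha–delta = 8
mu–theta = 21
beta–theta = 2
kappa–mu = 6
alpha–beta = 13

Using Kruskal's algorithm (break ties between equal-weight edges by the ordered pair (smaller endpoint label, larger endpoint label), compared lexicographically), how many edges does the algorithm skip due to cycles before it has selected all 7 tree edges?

Kruskal: consider edges lightest-first.
beta–theta (2): add — endpoints in different components.
mu–zeta (2): add — endpoints in different components.
beta–delta (4): add — endpoints in different components.
kappa–mu (6): add — endpoints in different components.
alpha–delta (8): add — endpoints in different components.
alpha–beta (13): skip — beta and alpha already connected.
beta–rho (14): add — endpoints in different components.
mu–rho (17): add — endpoints in different components.
Edges rejected before the tree was complete: 1.

1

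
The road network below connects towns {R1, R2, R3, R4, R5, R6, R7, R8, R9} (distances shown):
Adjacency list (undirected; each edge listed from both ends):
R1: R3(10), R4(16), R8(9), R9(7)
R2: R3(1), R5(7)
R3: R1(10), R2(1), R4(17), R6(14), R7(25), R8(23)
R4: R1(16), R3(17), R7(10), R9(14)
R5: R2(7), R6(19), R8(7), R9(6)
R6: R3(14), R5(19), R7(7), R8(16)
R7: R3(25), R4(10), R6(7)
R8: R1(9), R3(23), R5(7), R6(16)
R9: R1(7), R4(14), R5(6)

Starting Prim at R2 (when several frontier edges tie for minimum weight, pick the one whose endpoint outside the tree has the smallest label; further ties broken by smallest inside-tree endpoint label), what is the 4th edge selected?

R1-R9

Prim's algorithm from R2:
Step 1: cheapest edge leaving the tree is R2 R3 (1); add R3.
Step 2: cheapest edge leaving the tree is R2 R5 (7); add R5.
Step 3: cheapest edge leaving the tree is R5 R9 (6); add R9.
Step 4: cheapest edge leaving the tree is R1 R9 (7); add R1.
Step 5: cheapest edge leaving the tree is R5 R8 (7); add R8.
Step 6: cheapest edge leaving the tree is R4 R9 (14); add R4.
Step 7: cheapest edge leaving the tree is R4 R7 (10); add R7.
Step 8: cheapest edge leaving the tree is R6 R7 (7); add R6.
The 4th edge added is R1 R9.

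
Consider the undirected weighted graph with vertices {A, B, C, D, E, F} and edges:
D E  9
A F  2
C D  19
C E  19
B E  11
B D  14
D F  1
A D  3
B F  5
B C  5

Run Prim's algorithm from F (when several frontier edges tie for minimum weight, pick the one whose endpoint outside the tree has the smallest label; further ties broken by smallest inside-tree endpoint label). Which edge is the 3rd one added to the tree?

Prim's algorithm from F:
Step 1: frontier [D F 1, A F 2, B F 5] → take D F (1); add D.
Step 2: frontier [A D 3, D E 9, B D 14, C D 19, A F 2, B F 5] → take A F (2); add A.
Step 3: frontier [D E 9, B D 14, C D 19, B F 5] → take B F (5); add B.
Step 4: frontier [B C 5, B E 11, D E 9, C D 19] → take B C (5); add C.
Step 5: frontier [B E 11, C E 19, D E 9] → take D E (9); add E.
The 3rd edge added is B F.

B-F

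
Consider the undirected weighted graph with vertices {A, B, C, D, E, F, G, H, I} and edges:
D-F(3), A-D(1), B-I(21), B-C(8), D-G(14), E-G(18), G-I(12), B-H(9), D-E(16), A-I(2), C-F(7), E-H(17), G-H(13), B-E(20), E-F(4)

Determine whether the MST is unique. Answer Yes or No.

Yes

Kruskal's algorithm — process edges by increasing weight (ties by edge label):
A-D (1): add — endpoints in different components.
A-I (2): add — endpoints in different components.
D-F (3): add — endpoints in different components.
E-F (4): add — endpoints in different components.
C-F (7): add — endpoints in different components.
B-C (8): add — endpoints in different components.
B-H (9): add — endpoints in different components.
G-I (12): add — endpoints in different components.
Every non-tree edge has weight strictly greater than the heaviest edge on the tree path between its endpoints, so the MST is unique.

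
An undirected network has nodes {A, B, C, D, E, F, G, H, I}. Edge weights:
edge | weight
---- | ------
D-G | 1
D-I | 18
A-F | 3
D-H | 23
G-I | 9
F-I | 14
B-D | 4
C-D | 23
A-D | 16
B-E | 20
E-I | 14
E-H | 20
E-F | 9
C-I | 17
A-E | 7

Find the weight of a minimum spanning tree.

Prim, starting at F.
Step 1: cheapest edge leaving the tree is A-F (3); add A.
Step 2: cheapest edge leaving the tree is A-E (7); add E.
Step 3: cheapest edge leaving the tree is E-I (14); add I.
Step 4: cheapest edge leaving the tree is G-I (9); add G.
Step 5: cheapest edge leaving the tree is D-G (1); add D.
Step 6: cheapest edge leaving the tree is B-D (4); add B.
Step 7: cheapest edge leaving the tree is C-I (17); add C.
Step 8: cheapest edge leaving the tree is E-H (20); add H.
MST edges: A-F, A-E, E-I, G-I, D-G, B-D, C-I, E-H; total weight 3+7+14+9+1+4+17+20 = 75.

75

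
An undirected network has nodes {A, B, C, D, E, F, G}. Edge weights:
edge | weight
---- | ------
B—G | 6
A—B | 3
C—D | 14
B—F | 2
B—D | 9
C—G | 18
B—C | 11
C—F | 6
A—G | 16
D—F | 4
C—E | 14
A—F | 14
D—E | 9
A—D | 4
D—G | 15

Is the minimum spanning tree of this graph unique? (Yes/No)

No

Kruskal's algorithm — process edges by increasing weight (ties by edge label):
B—F (2): add. Components now {A} {B,F} {C} {D} {E} {G}
A—B (3): add. Components now {A,B,F} {C} {D} {E} {G}
A—D (4): add. Components now {A,B,D,F} {C} {E} {G}
D—F (4): skip — D and F already connected.
B—G (6): add. Components now {A,B,D,F,G} {C} {E}
C—F (6): add. Components now {A,B,C,D,F,G} {E}
B—D (9): skip — B and D already connected.
D—E (9): add. Components now {A,B,C,D,E,F,G}
Non-tree edge D—F has weight 4, equal to the heaviest edge on its tree cycle — swapping gives another MST of the same weight. Not unique.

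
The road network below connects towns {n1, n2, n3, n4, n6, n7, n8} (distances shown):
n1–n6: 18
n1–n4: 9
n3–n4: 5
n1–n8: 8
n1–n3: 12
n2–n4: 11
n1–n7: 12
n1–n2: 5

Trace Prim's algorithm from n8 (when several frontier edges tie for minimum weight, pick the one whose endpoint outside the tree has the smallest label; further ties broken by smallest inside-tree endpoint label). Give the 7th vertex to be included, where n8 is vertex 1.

Grow the tree from n8 using Prim:
Step 1: frontier [n1–n8 8] → take n1–n8 (8); add n1.
Step 2: frontier [n1–n2 5, n1–n4 9, n1–n3 12, n1–n7 12, n1–n6 18] → take n1–n2 (5); add n2.
Step 3: frontier [n1–n4 9, n1–n3 12, n1–n7 12, n1–n6 18, n2–n4 11] → take n1–n4 (9); add n4.
Step 4: frontier [n1–n3 12, n1–n7 12, n1–n6 18, n3–n4 5] → take n3–n4 (5); add n3.
Step 5: frontier [n1–n7 12, n1–n6 18] → take n1–n7 (12); add n7.
Step 6: frontier [n1–n6 18] → take n1–n6 (18); add n6.
Vertex order: n8, n1, n2, n4, n3, n7, n6. The 7th vertex is n6.

n6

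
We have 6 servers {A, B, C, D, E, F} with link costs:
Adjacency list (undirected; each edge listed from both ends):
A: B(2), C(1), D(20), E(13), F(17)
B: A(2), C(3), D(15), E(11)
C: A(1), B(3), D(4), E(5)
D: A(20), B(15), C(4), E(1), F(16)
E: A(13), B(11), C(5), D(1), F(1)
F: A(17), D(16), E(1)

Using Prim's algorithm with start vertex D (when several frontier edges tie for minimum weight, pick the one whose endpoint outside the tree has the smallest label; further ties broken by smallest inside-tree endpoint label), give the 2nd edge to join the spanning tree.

E-F

Prim's algorithm from D:
Step 1: cheapest edge leaving the tree is D E (1); add E.
Step 2: cheapest edge leaving the tree is E F (1); add F.
Step 3: cheapest edge leaving the tree is C D (4); add C.
Step 4: cheapest edge leaving the tree is A C (1); add A.
Step 5: cheapest edge leaving the tree is A B (2); add B.
The 2nd edge added is E F.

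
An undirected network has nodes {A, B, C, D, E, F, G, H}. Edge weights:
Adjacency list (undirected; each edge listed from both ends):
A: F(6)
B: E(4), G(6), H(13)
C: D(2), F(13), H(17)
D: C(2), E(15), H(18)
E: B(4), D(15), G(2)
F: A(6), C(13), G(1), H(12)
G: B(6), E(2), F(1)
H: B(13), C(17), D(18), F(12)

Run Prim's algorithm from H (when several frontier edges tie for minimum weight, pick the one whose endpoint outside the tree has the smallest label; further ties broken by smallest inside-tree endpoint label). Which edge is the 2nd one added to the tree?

F-G

Prim, starting at H.
Step 1: frontier [F-H 12, B-H 13, C-H 17, D-H 18] → take F-H (12); add F.
Step 2: frontier [F-G 1, A-F 6, C-F 13, B-H 13, C-H 17, D-H 18] → take F-G (1); add G.
Step 3: frontier [A-F 6, C-F 13, E-G 2, B-G 6, B-H 13, C-H 17, D-H 18] → take E-G (2); add E.
Step 4: frontier [B-E 4, D-E 15, A-F 6, C-F 13, B-G 6, B-H 13, C-H 17, D-H 18] → take B-E (4); add B.
Step 5: frontier [D-E 15, A-F 6, C-F 13, C-H 17, D-H 18] → take A-F (6); add A.
Step 6: frontier [D-E 15, C-F 13, C-H 17, D-H 18] → take C-F (13); add C.
Step 7: frontier [C-D 2, D-E 15, D-H 18] → take C-D (2); add D.
The 2nd edge added is F-G.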